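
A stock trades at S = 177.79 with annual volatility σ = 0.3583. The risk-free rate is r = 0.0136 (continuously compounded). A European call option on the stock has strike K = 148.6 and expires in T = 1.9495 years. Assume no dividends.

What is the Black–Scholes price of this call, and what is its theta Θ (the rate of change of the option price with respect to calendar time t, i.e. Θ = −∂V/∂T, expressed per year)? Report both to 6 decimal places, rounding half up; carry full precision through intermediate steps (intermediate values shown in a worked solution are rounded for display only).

σ√T = 0.3583·√1.9495 = 0.500275
d₁ = (ln(S/K) + (r+σ²/2)T) / (σ√T) = (ln(177.79/148.6) + (0.0136+0.3583²/2)·1.9495) / 0.500275 = (0.179345 + 0.151651) / 0.500275 = 0.661628
d₂ = d₁ − σ√T = 0.661628 − 0.500275 = 0.161353
e^{−rT} = e^{−0.0136·1.9495} = 0.973835
N(d₁) = 0.745895,  N(d₂) = 0.564092
Call price V = S·N(d₁) − K·e^{−rT}·N(d₂) = 132.612680 − 81.630877 = 50.981803
φ(d₁) = (1/√(2π))·e^{−d₁²/2} = 0.320519
Θ = −S·φ(d₁)·σ/(2√T) − r·K·e^{−rT}·N(d₂) = −7.311663 − 1.110180 = -8.421843

price = 50.981803
Θ = -8.421843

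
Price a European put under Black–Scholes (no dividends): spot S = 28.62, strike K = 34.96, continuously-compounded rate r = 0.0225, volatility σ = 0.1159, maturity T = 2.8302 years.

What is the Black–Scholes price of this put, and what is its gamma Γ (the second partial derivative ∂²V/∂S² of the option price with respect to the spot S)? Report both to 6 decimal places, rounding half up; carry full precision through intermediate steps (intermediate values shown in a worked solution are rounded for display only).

price = 5.034976
Γ = 0.059636

σ√T = 0.1159·√2.8302 = 0.194981
d₁ = (ln(S/K) + (r+σ²/2)T) / (σ√T) = (ln(28.62/34.96) + (0.0225+0.1159²/2)·2.8302) / 0.194981 = (-0.200099 + 0.082688) / 0.194981 = -0.602164
d₂ = d₁ − σ√T = -0.602164 − 0.194981 = -0.797145
e^{−rT} = e^{−0.0225·2.8302} = 0.938306
N(−d₁) = 0.726468,  N(−d₂) = 0.787317
Put price V = K·e^{−rT}·N(−d₂) − S·N(−d₁) = 25.826478 − 20.791503 = 5.034976
φ(d₁) = (1/√(2π))·e^{−d₁²/2} = 0.332791
Γ = φ(d₁) / (S·σ·√T) = 0.059636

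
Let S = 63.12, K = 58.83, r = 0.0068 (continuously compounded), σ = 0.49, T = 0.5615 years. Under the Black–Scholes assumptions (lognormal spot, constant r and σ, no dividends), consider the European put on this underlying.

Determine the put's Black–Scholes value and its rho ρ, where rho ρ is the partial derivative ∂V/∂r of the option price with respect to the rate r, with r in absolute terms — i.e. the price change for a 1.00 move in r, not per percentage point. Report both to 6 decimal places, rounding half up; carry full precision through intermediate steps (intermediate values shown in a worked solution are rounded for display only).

σ√T = 0.49·√0.5615 = 0.367173
d₁ = (ln(S/K) + (r+σ²/2)T) / (σ√T) = (ln(63.12/58.83) + (0.0068+0.49²/2)·0.5615) / 0.367173 = (0.070386 + 0.071226) / 0.367173 = 0.385682
d₂ = d₁ − σ√T = 0.385682 − 0.367173 = 0.018509
e^{−rT} = e^{−0.0068·0.5615} = 0.996189
N(−d₁) = 0.349866,  N(−d₂) = 0.492617
Put price V = K·e^{−rT}·N(−d₂) − S·N(−d₁) = 28.870189 − 22.083552 = 6.786636
ρ = −K·T·e^{−rT}·N(−d₂) = -16.210611

price = 6.786636
ρ = -16.210611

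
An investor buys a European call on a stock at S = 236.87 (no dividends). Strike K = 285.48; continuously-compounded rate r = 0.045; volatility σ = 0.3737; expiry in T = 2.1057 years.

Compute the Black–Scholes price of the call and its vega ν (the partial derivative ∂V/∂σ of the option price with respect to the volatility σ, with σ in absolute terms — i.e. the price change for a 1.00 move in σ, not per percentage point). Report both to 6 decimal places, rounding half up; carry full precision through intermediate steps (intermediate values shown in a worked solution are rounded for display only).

price = 42.399855
ν = 136.418786

σ√T = 0.3737·√2.1057 = 0.542277
d₁ = (ln(S/K) + (r+σ²/2)T) / (σ√T) = (ln(236.87/285.48) + (0.045+0.3737²/2)·2.1057) / 0.542277 = (-0.186661 + 0.241789) / 0.542277 = 0.101661
d₂ = d₁ − σ√T = 0.101661 − 0.542277 = -0.440617
e^{−rT} = e^{−0.045·2.1057} = 0.909594
N(d₁) = 0.540487,  N(d₂) = 0.329745
Call price V = S·N(d₁) − K·e^{−rT}·N(d₂) = 128.025155 − 85.625300 = 42.399855
φ(d₁) = (1/√(2π))·e^{−d₁²/2} = 0.396886
ν = S·φ(d₁)·√T = 136.418786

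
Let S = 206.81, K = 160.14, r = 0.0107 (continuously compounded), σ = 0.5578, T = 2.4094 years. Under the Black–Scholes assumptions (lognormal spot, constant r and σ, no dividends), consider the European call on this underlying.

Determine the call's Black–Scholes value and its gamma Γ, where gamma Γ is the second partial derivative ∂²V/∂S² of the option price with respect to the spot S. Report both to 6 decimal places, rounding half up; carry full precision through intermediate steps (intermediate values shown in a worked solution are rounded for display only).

σ√T = 0.5578·√2.4094 = 0.865831
d₁ = (ln(S/K) + (r+σ²/2)T) / (σ√T) = (ln(206.81/160.14) + (0.0107+0.5578²/2)·2.4094) / 0.865831 = (0.255752 + 0.400612) / 0.865831 = 0.758074
d₂ = d₁ − σ√T = 0.758074 − 0.865831 = -0.107756
e^{−rT} = e^{−0.0107·2.4094} = 0.974549
N(d₁) = 0.775797,  N(d₂) = 0.457094
Call price V = S·N(d₁) − K·e^{−rT}·N(d₂) = 160.442528 − 71.336115 = 89.106413
φ(d₁) = (1/√(2π))·e^{−d₁²/2} = 0.299310
Γ = φ(d₁) / (S·σ·√T) = 0.001672

price = 89.106413
Γ = 0.001672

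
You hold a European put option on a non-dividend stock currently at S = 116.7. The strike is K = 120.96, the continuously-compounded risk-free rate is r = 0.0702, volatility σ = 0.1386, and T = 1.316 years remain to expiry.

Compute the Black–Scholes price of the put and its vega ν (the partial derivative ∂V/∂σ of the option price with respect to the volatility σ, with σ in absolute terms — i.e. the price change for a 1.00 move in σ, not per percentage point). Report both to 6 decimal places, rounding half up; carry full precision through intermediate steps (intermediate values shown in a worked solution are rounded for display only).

price = 4.433076
ν = 48.586111

σ√T = 0.1386·√1.316 = 0.158998
d₁ = (ln(S/K) + (r+σ²/2)T) / (σ√T) = (ln(116.7/120.96) + (0.0702+0.1386²/2)·1.316) / 0.158998 = (-0.035853 + 0.105023) / 0.158998 = 0.435037
d₂ = d₁ − σ√T = 0.435037 − 0.158998 = 0.276039
e^{−rT} = e^{−0.0702·1.316} = 0.911756
N(−d₁) = 0.331768,  N(−d₂) = 0.391259
Put price V = K·e^{−rT}·N(−d₂) − S·N(−d₁) = 43.150365 − 38.717289 = 4.433076
φ(d₁) = (1/√(2π))·e^{−d₁²/2} = 0.362922
ν = S·φ(d₁)·√T = 48.586111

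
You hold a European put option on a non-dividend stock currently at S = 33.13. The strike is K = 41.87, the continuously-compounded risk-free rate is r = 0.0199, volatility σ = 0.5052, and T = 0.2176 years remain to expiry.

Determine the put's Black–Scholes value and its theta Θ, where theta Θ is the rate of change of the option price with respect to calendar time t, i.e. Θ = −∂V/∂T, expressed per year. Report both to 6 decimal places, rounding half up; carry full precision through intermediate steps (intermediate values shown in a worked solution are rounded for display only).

price = 9.320678
Θ = -4.240374

σ√T = 0.5052·√0.2176 = 0.235664
d₁ = (ln(S/K) + (r+σ²/2)T) / (σ√T) = (ln(33.13/41.87) + (0.0199+0.5052²/2)·0.2176) / 0.235664 = (-0.234130 + 0.032099) / 0.235664 = -0.857287
d₂ = d₁ − σ√T = -0.857287 − 0.235664 = -1.092951
e^{−rT} = e^{−0.0199·0.2176} = 0.995679
N(−d₁) = 0.804357,  N(−d₂) = 0.862792
Put price V = K·e^{−rT}·N(−d₂) − S·N(−d₁) = 35.969019 − 26.648341 = 9.320678
φ(d₁) = (1/√(2π))·e^{−d₁²/2} = 0.276261
Θ = −S·φ(d₁)·σ/(2√T) + r·K·e^{−rT}·N(−d₂) = −4.956157 + 0.715783 = -4.240374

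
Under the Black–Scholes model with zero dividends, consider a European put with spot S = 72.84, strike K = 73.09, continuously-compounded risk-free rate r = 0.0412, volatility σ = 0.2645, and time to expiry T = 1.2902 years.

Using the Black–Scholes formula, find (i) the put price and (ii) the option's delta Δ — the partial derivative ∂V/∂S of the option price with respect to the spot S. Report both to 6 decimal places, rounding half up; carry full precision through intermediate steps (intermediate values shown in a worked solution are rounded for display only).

σ√T = 0.2645·√1.2902 = 0.300438
d₁ = (ln(S/K) + (r+σ²/2)T) / (σ√T) = (ln(72.84/73.09) + (0.0412+0.2645²/2)·1.2902) / 0.300438 = (-0.003426 + 0.098288) / 0.300438 = 0.315744
d₂ = d₁ − σ√T = 0.315744 − 0.300438 = 0.015306
e^{−rT} = e^{−0.0412·1.2902} = 0.948232
N(−d₁) = 0.376098,  N(−d₂) = 0.493894
Put price V = K·e^{−rT}·N(−d₂) − S·N(−d₁) = 34.229943 − 27.395014 = 6.834930
Δ = −N(−d₁) = -0.376098

price = 6.834930
Δ = -0.376098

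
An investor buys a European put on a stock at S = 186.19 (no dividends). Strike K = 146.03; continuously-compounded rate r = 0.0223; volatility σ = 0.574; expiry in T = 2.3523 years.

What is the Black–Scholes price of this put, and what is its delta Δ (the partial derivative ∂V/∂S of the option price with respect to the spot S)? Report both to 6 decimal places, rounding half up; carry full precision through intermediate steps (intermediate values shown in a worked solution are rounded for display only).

price = 34.289759
Δ = -0.218952

σ√T = 0.574·√2.3523 = 0.880356
d₁ = (ln(S/K) + (r+σ²/2)T) / (σ√T) = (ln(186.19/146.03) + (0.0223+0.574²/2)·2.3523) / 0.880356 = (0.242956 + 0.439969) / 0.880356 = 0.775738
d₂ = d₁ − σ√T = 0.775738 − 0.880356 = -0.104618
e^{−rT} = e^{−0.0223·2.3523} = 0.948896
N(−d₁) = 0.218952,  N(−d₂) = 0.541661
Put price V = K·e^{−rT}·N(−d₂) − S·N(−d₁) = 75.056429 − 40.766670 = 34.289759
Δ = −N(−d₁) = -0.218952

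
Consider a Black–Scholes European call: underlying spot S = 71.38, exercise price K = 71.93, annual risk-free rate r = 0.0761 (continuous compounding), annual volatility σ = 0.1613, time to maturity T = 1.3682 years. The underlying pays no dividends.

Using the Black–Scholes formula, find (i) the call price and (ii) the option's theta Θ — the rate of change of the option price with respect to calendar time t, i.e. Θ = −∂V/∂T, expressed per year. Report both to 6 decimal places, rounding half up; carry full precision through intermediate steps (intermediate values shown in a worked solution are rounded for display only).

σ√T = 0.1613·√1.3682 = 0.188673
d₁ = (ln(S/K) + (r+σ²/2)T) / (σ√T) = (ln(71.38/71.93) + (0.0761+0.1613²/2)·1.3682) / 0.188673 = (-0.007676 + 0.121919) / 0.188673 = 0.605509
d₂ = d₁ − σ√T = 0.605509 − 0.188673 = 0.416836
e^{−rT} = e^{−0.0761·1.3682} = 0.901117
N(d₁) = 0.727580,  N(d₂) = 0.661601
Call price V = S·N(d₁) − K·e^{−rT}·N(d₂) = 51.934627 − 42.883218 = 9.051409
φ(d₁) = (1/√(2π))·e^{−d₁²/2} = 0.332120
Θ = −S·φ(d₁)·σ/(2√T) − r·K·e^{−rT}·N(d₂) = −1.634561 − 3.263413 = -4.897974

price = 9.051409
Θ = -4.897974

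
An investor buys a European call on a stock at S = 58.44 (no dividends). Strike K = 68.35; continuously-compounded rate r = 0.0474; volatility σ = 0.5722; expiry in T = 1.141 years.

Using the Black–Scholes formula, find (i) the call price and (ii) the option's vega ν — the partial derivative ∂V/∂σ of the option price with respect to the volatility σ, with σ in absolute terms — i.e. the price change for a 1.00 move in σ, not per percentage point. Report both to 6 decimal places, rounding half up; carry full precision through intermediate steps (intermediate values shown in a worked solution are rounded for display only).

σ√T = 0.5722·√1.141 = 0.611210
d₁ = (ln(S/K) + (r+σ²/2)T) / (σ√T) = (ln(58.44/68.35) + (0.0474+0.5722²/2)·1.141) / 0.611210 = (-0.156641 + 0.240872) / 0.611210 = 0.137811
d₂ = d₁ − σ√T = 0.137811 − 0.611210 = -0.473399
e^{−rT} = e^{−0.0474·1.141} = 0.947353
N(d₁) = 0.554805,  N(d₂) = 0.317964
Call price V = S·N(d₁) − K·e^{−rT}·N(d₂) = 32.422808 − 20.588681 = 11.834127
φ(d₁) = (1/√(2π))·e^{−d₁²/2} = 0.395172
ν = S·φ(d₁)·√T = 24.668291

price = 11.834127
ν = 24.668291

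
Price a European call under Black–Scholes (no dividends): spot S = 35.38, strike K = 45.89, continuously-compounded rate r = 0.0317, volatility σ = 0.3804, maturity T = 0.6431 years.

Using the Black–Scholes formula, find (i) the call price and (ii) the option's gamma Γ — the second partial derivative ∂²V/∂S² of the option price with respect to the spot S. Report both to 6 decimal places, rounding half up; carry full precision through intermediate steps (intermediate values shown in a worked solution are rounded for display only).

σ√T = 0.3804·√0.6431 = 0.305056
d₁ = (ln(S/K) + (r+σ²/2)T) / (σ√T) = (ln(35.38/45.89) + (0.0317+0.3804²/2)·0.6431) / 0.305056 = (-0.260101 + 0.066916) / 0.305056 = -0.633276
d₂ = d₁ − σ√T = -0.633276 − 0.305056 = -0.938332
e^{−rT} = e^{−0.0317·0.6431} = 0.979820
N(d₁) = 0.263277,  N(d₂) = 0.174037
Call price V = S·N(d₁) − K·e^{−rT}·N(d₂) = 9.314733 − 7.825388 = 1.489345
φ(d₁) = (1/√(2π))·e^{−d₁²/2} = 0.326457
Γ = φ(d₁) / (S·σ·√T) = 0.030247

price = 1.489345
Γ = 0.030247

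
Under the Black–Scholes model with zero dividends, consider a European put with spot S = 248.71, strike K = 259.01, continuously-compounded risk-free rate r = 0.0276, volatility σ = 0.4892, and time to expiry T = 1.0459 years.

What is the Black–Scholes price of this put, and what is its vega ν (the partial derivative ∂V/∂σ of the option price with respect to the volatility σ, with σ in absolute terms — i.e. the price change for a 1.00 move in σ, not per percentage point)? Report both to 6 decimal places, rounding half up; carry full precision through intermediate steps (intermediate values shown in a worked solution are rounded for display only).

price = 50.895156
ν = 98.897342

σ√T = 0.4892·√1.0459 = 0.500301
d₁ = (ln(S/K) + (r+σ²/2)T) / (σ√T) = (ln(248.71/259.01) + (0.0276+0.4892²/2)·1.0459) / 0.500301 = (-0.040579 + 0.154017) / 0.500301 = 0.226740
d₂ = d₁ − σ√T = 0.226740 − 0.500301 = -0.273561
e^{−rT} = e^{−0.0276·1.0459} = 0.971546
N(−d₁) = 0.410313,  N(−d₂) = 0.607789
Put price V = K·e^{−rT}·N(−d₂) − S·N(−d₁) = 152.944078 − 102.048922 = 50.895156
φ(d₁) = (1/√(2π))·e^{−d₁²/2} = 0.388818
ν = S·φ(d₁)·√T = 98.897342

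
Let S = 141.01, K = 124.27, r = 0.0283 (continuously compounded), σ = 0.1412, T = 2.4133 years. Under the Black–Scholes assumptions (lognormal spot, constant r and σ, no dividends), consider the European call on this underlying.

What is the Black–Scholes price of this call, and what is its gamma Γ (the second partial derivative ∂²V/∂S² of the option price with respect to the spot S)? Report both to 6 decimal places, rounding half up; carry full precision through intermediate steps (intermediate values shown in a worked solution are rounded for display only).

σ√T = 0.1412·√2.4133 = 0.219351
d₁ = (ln(S/K) + (r+σ²/2)T) / (σ√T) = (ln(141.01/124.27) + (0.0283+0.1412²/2)·2.4133) / 0.219351 = (0.126374 + 0.092354) / 0.219351 = 0.997159
d₂ = d₁ − σ√T = 0.997159 − 0.219351 = 0.777807
e^{−rT} = e^{−0.0283·2.4133} = 0.933984
N(d₁) = 0.840656,  N(d₂) = 0.781659
Call price V = S·N(d₁) − K·e^{−rT}·N(d₂) = 118.540934 − 90.724105 = 27.816829
φ(d₁) = (1/√(2π))·e^{−d₁²/2} = 0.242658
Γ = φ(d₁) / (S·σ·√T) = 0.007845

price = 27.816829
Γ = 0.007845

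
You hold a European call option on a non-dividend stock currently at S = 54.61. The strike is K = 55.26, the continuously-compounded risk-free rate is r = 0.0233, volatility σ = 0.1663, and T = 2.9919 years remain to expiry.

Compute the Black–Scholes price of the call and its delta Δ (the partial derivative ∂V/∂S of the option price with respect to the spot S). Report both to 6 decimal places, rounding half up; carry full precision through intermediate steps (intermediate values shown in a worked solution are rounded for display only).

σ√T = 0.1663·√2.9919 = 0.287651
d₁ = (ln(S/K) + (r+σ²/2)T) / (σ√T) = (ln(54.61/55.26) + (0.0233+0.1663²/2)·2.9919) / 0.287651 = (-0.011832 + 0.111083) / 0.287651 = 0.345038
d₂ = d₁ − σ√T = 0.345038 − 0.287651 = 0.057387
e^{−rT} = e^{−0.0233·2.9919} = 0.932663
N(d₁) = 0.634967,  N(d₂) = 0.522882
Call price V = S·N(d₁) − K·e^{−rT}·N(d₂) = 34.675553 − 26.948772 = 7.726780
Δ = N(d₁) = 0.634967

price = 7.726780
Δ = 0.634967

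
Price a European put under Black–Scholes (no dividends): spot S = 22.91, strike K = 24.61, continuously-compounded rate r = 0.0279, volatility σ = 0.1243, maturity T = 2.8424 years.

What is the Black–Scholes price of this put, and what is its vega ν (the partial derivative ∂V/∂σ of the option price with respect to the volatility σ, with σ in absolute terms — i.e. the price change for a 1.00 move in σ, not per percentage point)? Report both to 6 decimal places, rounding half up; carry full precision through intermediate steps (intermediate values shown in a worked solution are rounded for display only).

σ√T = 0.1243·√2.8424 = 0.209563
d₁ = (ln(S/K) + (r+σ²/2)T) / (σ√T) = (ln(22.91/24.61) + (0.0279+0.1243²/2)·2.8424) / 0.209563 = (-0.071579 + 0.101261) / 0.209563 = 0.141637
d₂ = d₁ − σ√T = 0.141637 − 0.209563 = -0.067926
e^{−rT} = e^{−0.0279·2.8424} = 0.923760
N(−d₁) = 0.443683,  N(−d₂) = 0.527078
Put price V = K·e^{−rT}·N(−d₂) − S·N(−d₁) = 11.982440 − 10.164785 = 1.817655
φ(d₁) = (1/√(2π))·e^{−d₁²/2} = 0.394961
ν = S·φ(d₁)·√T = 15.255328

price = 1.817655
ν = 15.255328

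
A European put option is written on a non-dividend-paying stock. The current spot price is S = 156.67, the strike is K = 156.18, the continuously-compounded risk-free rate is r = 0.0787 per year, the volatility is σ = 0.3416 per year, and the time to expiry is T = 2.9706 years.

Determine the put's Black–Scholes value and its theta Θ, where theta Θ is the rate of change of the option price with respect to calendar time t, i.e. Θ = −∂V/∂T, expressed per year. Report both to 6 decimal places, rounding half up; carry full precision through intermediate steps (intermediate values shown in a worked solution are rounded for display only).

σ√T = 0.3416·√2.9706 = 0.588762
d₁ = (ln(S/K) + (r+σ²/2)T) / (σ√T) = (ln(156.67/156.18) + (0.0787+0.3416²/2)·2.9706) / 0.588762 = (0.003132 + 0.407107) / 0.588762 = 0.696782
d₂ = d₁ − σ√T = 0.696782 − 0.588762 = 0.108020
e^{−rT} = e^{−0.0787·2.9706} = 0.791531
N(−d₁) = 0.242969,  N(−d₂) = 0.456990
Put price V = K·e^{−rT}·N(−d₂) − S·N(−d₁) = 56.493683 − 38.066027 = 18.427655
φ(d₁) = (1/√(2π))·e^{−d₁²/2} = 0.312956
Θ = −S·φ(d₁)·σ/(2√T) + r·K·e^{−rT}·N(−d₂) = −4.858872 + 4.446053 = -0.412819

price = 18.427655
Θ = -0.412819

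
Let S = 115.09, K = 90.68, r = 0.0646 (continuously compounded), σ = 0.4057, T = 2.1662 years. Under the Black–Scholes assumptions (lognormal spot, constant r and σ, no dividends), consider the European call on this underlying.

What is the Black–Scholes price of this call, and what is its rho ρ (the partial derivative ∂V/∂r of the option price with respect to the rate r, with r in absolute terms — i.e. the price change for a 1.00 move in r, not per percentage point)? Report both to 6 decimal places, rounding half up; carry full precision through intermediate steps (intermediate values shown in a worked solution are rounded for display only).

σ√T = 0.4057·√2.1662 = 0.597110
d₁ = (ln(S/K) + (r+σ²/2)T) / (σ√T) = (ln(115.09/90.68) + (0.0646+0.4057²/2)·2.1662) / 0.597110 = (0.238378 + 0.318207) / 0.597110 = 0.932130
d₂ = d₁ − σ√T = 0.932130 − 0.597110 = 0.335020
e^{−rT} = e^{−0.0646·2.1662} = 0.869413
N(d₁) = 0.824365,  N(d₂) = 0.631195
Call price V = S·N(d₁) − K·e^{−rT}·N(d₂) = 94.876215 − 49.762421 = 45.113793
ρ = K·T·e^{−rT}·N(d₂) = 107.795357

price = 45.113793
ρ = 107.795357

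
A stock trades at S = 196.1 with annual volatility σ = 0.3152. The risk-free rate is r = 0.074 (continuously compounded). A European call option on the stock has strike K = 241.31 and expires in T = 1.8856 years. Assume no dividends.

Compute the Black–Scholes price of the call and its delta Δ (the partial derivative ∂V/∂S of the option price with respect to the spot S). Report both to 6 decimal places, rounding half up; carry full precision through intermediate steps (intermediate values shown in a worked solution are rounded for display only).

price = 28.308435
Δ = 0.523716

σ√T = 0.3152·√1.8856 = 0.432824
d₁ = (ln(S/K) + (r+σ²/2)T) / (σ√T) = (ln(196.1/241.31) + (0.074+0.3152²/2)·1.8856) / 0.432824 = (-0.207458 + 0.233203) / 0.432824 = 0.059481
d₂ = d₁ − σ√T = 0.059481 − 0.432824 = -0.373342
e^{−rT} = e^{−0.074·1.8856} = 0.869763
N(d₁) = 0.523716,  N(d₂) = 0.354447
Call price V = S·N(d₁) − K·e^{−rT}·N(d₂) = 102.700627 − 74.392192 = 28.308435
Δ = N(d₁) = 0.523716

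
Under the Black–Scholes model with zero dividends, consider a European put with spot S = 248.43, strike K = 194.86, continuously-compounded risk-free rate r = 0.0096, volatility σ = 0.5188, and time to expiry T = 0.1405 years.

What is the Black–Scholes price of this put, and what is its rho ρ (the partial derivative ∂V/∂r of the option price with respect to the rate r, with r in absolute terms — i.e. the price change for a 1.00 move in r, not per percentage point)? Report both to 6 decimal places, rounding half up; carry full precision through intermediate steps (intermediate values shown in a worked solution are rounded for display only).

σ√T = 0.5188·√0.1405 = 0.194464
d₁ = (ln(S/K) + (r+σ²/2)T) / (σ√T) = (ln(248.43/194.86) + (0.0096+0.5188²/2)·0.1405) / 0.194464 = (0.242880 + 0.020257) / 0.194464 = 1.353141
d₂ = d₁ − σ√T = 1.353141 − 0.194464 = 1.158678
e^{−rT} = e^{−0.0096·0.1405} = 0.998652
N(−d₁) = 0.088005,  N(−d₂) = 0.123294
Put price V = K·e^{−rT}·N(−d₂) − S·N(−d₁) = 23.992646 − 21.863147 = 2.129498
ρ = −K·T·e^{−rT}·N(−d₂) = -3.370967

price = 2.129498
ρ = -3.370967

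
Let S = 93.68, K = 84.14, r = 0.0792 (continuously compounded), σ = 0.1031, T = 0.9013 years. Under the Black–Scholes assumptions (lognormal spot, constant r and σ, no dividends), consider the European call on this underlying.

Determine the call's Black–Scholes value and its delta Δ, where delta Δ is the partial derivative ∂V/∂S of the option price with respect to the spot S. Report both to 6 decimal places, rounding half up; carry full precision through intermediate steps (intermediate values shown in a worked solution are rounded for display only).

σ√T = 0.1031·√0.9013 = 0.097880
d₁ = (ln(S/K) + (r+σ²/2)T) / (σ√T) = (ln(93.68/84.14) + (0.0792+0.1031²/2)·0.9013) / 0.097880 = (0.107403 + 0.076173) / 0.097880 = 1.875522
d₂ = d₁ − σ√T = 1.875522 − 0.097880 = 1.777642
e^{−rT} = e^{−0.0792·0.9013} = 0.931105
N(d₁) = 0.969640,  N(d₂) = 0.962269
Call price V = S·N(d₁) − K·e^{−rT}·N(d₂) = 90.835831 − 75.387203 = 15.448628
Δ = N(d₁) = 0.969640

price = 15.448628
Δ = 0.969640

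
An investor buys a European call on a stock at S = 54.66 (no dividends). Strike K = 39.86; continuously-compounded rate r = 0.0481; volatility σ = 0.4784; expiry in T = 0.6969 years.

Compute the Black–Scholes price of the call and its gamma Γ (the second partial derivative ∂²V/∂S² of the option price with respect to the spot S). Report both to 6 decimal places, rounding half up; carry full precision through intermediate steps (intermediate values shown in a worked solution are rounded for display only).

price = 18.019247
Γ = 0.010263

σ√T = 0.4784·√0.6969 = 0.399371
d₁ = (ln(S/K) + (r+σ²/2)T) / (σ√T) = (ln(54.66/39.86) + (0.0481+0.4784²/2)·0.6969) / 0.399371 = (0.315759 + 0.113269) / 0.399371 = 1.074260
d₂ = d₁ − σ√T = 1.074260 − 0.399371 = 0.674889
e^{−rT} = e^{−0.0481·0.6969} = 0.967035
N(d₁) = 0.858647,  N(d₂) = 0.750127
Call price V = S·N(d₁) − K·e^{−rT}·N(d₂) = 46.933645 − 28.914398 = 18.019247
φ(d₁) = (1/√(2π))·e^{−d₁²/2} = 0.224034
Γ = φ(d₁) / (S·σ·√T) = 0.010263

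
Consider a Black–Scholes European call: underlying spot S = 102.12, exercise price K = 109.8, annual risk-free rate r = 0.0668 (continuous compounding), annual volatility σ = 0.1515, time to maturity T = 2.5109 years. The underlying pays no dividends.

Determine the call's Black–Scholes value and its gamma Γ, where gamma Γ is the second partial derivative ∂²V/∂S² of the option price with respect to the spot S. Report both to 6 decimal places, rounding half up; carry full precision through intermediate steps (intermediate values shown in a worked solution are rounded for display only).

σ√T = 0.1515·√2.5109 = 0.240064
d₁ = (ln(S/K) + (r+σ²/2)T) / (σ√T) = (ln(102.12/109.8) + (0.0668+0.1515²/2)·2.5109) / 0.240064 = (-0.072512 + 0.196544) / 0.240064 = 0.516660
d₂ = d₁ − σ√T = 0.516660 − 0.240064 = 0.276596
e^{−rT} = e^{−0.0668·2.5109} = 0.845584
N(d₁) = 0.697303,  N(d₂) = 0.608955
Call price V = S·N(d₁) − K·e^{−rT}·N(d₂) = 71.208612 − 56.538465 = 14.670146
φ(d₁) = (1/√(2π))·e^{−d₁²/2} = 0.349096
Γ = φ(d₁) / (S·σ·√T) = 0.014240

price = 14.670146
Γ = 0.014240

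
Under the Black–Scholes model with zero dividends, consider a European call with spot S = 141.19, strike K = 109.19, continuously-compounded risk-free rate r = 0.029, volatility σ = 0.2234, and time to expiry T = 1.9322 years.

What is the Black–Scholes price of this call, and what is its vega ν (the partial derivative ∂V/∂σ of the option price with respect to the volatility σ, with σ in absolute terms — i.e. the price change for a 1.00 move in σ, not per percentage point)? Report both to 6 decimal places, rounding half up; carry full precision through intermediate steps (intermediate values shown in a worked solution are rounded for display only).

σ√T = 0.2234·√1.9322 = 0.310534
d₁ = (ln(S/K) + (r+σ²/2)T) / (σ√T) = (ln(141.19/109.19) + (0.029+0.2234²/2)·1.9322) / 0.310534 = (0.257017 + 0.104249) / 0.310534 = 1.163372
d₂ = d₁ − σ√T = 1.163372 − 0.310534 = 0.852838
e^{−rT} = e^{−0.029·1.9322} = 0.945507
N(d₁) = 0.877661,  N(d₂) = 0.803125
Call price V = S·N(d₁) − K·e^{−rT}·N(d₂) = 123.916905 − 82.914602 = 41.002303
φ(d₁) = (1/√(2π))·e^{−d₁²/2} = 0.202776
ν = S·φ(d₁)·√T = 39.796570

price = 41.002303
ν = 39.796570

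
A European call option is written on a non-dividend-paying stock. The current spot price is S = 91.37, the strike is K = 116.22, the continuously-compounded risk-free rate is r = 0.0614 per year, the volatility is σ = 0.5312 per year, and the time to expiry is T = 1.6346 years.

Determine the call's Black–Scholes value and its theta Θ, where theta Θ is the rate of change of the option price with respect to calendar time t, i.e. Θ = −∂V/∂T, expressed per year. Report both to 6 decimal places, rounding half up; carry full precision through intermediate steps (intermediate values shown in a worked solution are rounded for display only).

price = 19.772470
Θ = -9.393749

σ√T = 0.5312·√1.6346 = 0.679147
d₁ = (ln(S/K) + (r+σ²/2)T) / (σ√T) = (ln(91.37/116.22) + (0.0614+0.5312²/2)·1.6346) / 0.679147 = (-0.240568 + 0.330985) / 0.679147 = 0.133133
d₂ = d₁ − σ√T = 0.133133 − 0.679147 = -0.546014
e^{−rT} = e^{−0.0614·1.6346} = 0.904508
N(d₁) = 0.552956,  N(d₂) = 0.292528
Call price V = S·N(d₁) − K·e^{−rT}·N(d₂) = 50.523589 − 30.751119 = 19.772470
φ(d₁) = (1/√(2π))·e^{−d₁²/2} = 0.395422
Θ = −S·φ(d₁)·σ/(2√T) − r·K·e^{−rT}·N(d₂) = −7.505631 − 1.888119 = -9.393749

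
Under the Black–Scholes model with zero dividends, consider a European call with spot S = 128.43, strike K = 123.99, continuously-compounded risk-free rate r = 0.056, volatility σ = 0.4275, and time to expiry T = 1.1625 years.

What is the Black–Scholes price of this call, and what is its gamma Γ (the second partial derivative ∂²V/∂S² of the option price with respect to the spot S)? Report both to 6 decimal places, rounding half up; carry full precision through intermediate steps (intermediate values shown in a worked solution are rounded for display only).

price = 28.935001
Γ = 0.006096

σ√T = 0.4275·√1.1625 = 0.460927
d₁ = (ln(S/K) + (r+σ²/2)T) / (σ√T) = (ln(128.43/123.99) + (0.056+0.4275²/2)·1.1625) / 0.460927 = (0.035183 + 0.171327) / 0.460927 = 0.448032
d₂ = d₁ − σ√T = 0.448032 − 0.460927 = -0.012896
e^{−rT} = e^{−0.056·1.1625} = 0.936974
N(d₁) = 0.672935,  N(d₂) = 0.494856
Call price V = S·N(d₁) − K·e^{−rT}·N(d₂) = 86.425026 − 57.490025 = 28.935001
φ(d₁) = (1/√(2π))·e^{−d₁²/2} = 0.360846
Γ = φ(d₁) / (S·σ·√T) = 0.006096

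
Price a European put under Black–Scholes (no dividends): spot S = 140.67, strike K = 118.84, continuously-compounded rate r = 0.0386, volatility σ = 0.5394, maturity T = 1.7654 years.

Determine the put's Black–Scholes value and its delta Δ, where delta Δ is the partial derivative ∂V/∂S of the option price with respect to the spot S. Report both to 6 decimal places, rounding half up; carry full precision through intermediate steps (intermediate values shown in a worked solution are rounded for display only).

σ√T = 0.5394·√1.7654 = 0.716692
d₁ = (ln(S/K) + (r+σ²/2)T) / (σ√T) = (ln(140.67/118.84) + (0.0386+0.5394²/2)·1.7654) / 0.716692 = (0.168639 + 0.324968) / 0.716692 = 0.688729
d₂ = d₁ − σ√T = 0.688729 − 0.716692 = -0.027963
e^{−rT} = e^{−0.0386·1.7654} = 0.934126
N(−d₁) = 0.245497,  N(−d₂) = 0.511154
Put price V = K·e^{−rT}·N(−d₂) − S·N(−d₁) = 56.743961 − 34.534035 = 22.209926
Δ = −N(−d₁) = -0.245497

price = 22.209926
Δ = -0.245497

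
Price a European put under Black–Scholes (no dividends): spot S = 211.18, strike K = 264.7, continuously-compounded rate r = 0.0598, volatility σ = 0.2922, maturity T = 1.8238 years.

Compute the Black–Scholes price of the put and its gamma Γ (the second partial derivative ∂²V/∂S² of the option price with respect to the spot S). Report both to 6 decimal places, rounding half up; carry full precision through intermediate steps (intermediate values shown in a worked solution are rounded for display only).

price = 49.666523
Γ = 0.004764

σ√T = 0.2922·√1.8238 = 0.394611
d₁ = (ln(S/K) + (r+σ²/2)T) / (σ√T) = (ln(211.18/264.7) + (0.0598+0.2922²/2)·1.8238) / 0.394611 = (-0.225886 + 0.186922) / 0.394611 = -0.098741
d₂ = d₁ − σ√T = -0.098741 − 0.394611 = -0.493352
e^{−rT} = e^{−0.0598·1.8238} = 0.896674
N(−d₁) = 0.539328,  N(−d₂) = 0.689118
Put price V = K·e^{−rT}·N(−d₂) − S·N(−d₁) = 163.561814 − 113.895292 = 49.666523
φ(d₁) = (1/√(2π))·e^{−d₁²/2} = 0.397002
Γ = φ(d₁) / (S·σ·√T) = 0.004764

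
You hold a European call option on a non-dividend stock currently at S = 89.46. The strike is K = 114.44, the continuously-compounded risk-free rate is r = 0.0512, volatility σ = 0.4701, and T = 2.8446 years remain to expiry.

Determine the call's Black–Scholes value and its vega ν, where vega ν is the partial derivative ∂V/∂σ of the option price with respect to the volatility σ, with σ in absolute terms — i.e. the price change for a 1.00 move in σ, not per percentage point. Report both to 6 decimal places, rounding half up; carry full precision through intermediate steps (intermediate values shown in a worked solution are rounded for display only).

σ√T = 0.4701·√2.8446 = 0.792868
d₁ = (ln(S/K) + (r+σ²/2)T) / (σ√T) = (ln(89.46/114.44) + (0.0512+0.4701²/2)·2.8446) / 0.792868 = (-0.246259 + 0.459963) / 0.792868 = 0.269533
d₂ = d₁ − σ√T = 0.269533 − 0.792868 = -0.523335
e^{−rT} = e^{−0.0512·2.8446} = 0.864466
N(d₁) = 0.606240,  N(d₂) = 0.300371
Call price V = S·N(d₁) − K·e^{−rT}·N(d₂) = 54.234257 − 29.715510 = 24.518747
φ(d₁) = (1/√(2π))·e^{−d₁²/2} = 0.384711
ν = S·φ(d₁)·√T = 58.046257

price = 24.518747
ν = 58.046257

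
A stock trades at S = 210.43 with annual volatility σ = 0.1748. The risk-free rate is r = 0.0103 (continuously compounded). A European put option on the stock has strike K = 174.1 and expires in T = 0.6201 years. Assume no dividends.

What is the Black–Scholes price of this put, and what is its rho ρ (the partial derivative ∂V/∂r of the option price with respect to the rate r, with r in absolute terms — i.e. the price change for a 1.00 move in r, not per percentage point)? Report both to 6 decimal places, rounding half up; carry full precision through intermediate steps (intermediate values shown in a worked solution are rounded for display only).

σ√T = 0.1748·√0.6201 = 0.137649
d₁ = (ln(S/K) + (r+σ²/2)T) / (σ√T) = (ln(210.43/174.1) + (0.0103+0.1748²/2)·0.6201) / 0.137649 = (0.189523 + 0.015861) / 0.137649 = 1.492086
d₂ = d₁ − σ√T = 1.492086 − 0.137649 = 1.354438
e^{−rT} = e^{−0.0103·0.6201} = 0.993633
N(−d₁) = 0.067838,  N(−d₂) = 0.087798
Put price V = K·e^{−rT}·N(−d₂) − S·N(−d₁) = 15.188384 − 14.275204 = 0.913179
ρ = −K·T·e^{−rT}·N(−d₂) = -9.418317

price = 0.913179
ρ = -9.418317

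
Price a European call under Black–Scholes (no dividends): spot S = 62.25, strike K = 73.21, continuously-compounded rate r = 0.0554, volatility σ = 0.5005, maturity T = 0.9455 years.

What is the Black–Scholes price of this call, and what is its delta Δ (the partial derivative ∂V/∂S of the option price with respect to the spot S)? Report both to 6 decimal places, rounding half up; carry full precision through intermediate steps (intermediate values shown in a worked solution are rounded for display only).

σ√T = 0.5005·√0.9455 = 0.486670
d₁ = (ln(S/K) + (r+σ²/2)T) / (σ√T) = (ln(62.25/73.21) + (0.0554+0.5005²/2)·0.9455) / 0.486670 = (-0.162173 + 0.170805) / 0.486670 = 0.017735
d₂ = d₁ − σ√T = 0.017735 − 0.486670 = -0.468935
e^{−rT} = e^{−0.0554·0.9455} = 0.948968
N(d₁) = 0.507075,  N(d₂) = 0.319558
Call price V = S·N(d₁) − K·e^{−rT}·N(d₂) = 31.565416 − 22.200946 = 9.364470
Δ = N(d₁) = 0.507075

price = 9.364470
Δ = 0.507075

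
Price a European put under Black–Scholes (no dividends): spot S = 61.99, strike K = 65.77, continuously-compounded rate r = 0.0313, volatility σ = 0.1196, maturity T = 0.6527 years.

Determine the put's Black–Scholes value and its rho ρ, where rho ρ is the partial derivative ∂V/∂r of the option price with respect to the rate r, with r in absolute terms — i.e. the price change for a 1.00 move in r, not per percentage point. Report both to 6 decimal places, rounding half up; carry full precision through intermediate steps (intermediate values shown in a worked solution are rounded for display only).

σ√T = 0.1196·√0.6527 = 0.096625
d₁ = (ln(S/K) + (r+σ²/2)T) / (σ√T) = (ln(61.99/65.77) + (0.0313+0.1196²/2)·0.6527) / 0.096625 = (-0.059191 + 0.025098) / 0.096625 = -0.352840
d₂ = d₁ − σ√T = -0.352840 − 0.096625 = -0.449465
e^{−rT} = e^{−0.0313·0.6527} = 0.979778
N(−d₁) = 0.637896,  N(−d₂) = 0.673452
Put price V = K·e^{−rT}·N(−d₂) − S·N(−d₁) = 43.397221 − 39.543163 = 3.854059
ρ = −K·T·e^{−rT}·N(−d₂) = -28.325366

price = 3.854059
ρ = -28.325366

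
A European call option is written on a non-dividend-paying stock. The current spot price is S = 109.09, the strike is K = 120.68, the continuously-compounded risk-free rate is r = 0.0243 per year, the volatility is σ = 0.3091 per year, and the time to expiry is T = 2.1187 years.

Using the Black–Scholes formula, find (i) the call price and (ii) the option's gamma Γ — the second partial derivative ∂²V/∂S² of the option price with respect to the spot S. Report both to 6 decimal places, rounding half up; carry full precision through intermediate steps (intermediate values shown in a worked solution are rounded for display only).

price = 17.260530
Γ = 0.008075

σ√T = 0.3091·√2.1187 = 0.449918
d₁ = (ln(S/K) + (r+σ²/2)T) / (σ√T) = (ln(109.09/120.68) + (0.0243+0.3091²/2)·2.1187) / 0.449918 = (-0.100969 + 0.152698) / 0.449918 = 0.114973
d₂ = d₁ − σ√T = 0.114973 − 0.449918 = -0.334945
e^{−rT} = e^{−0.0243·2.1187} = 0.949818
N(d₁) = 0.545767,  N(d₂) = 0.368833
Call price V = S·N(d₁) − K·e^{−rT}·N(d₂) = 59.537697 − 42.277167 = 17.260530
φ(d₁) = (1/√(2π))·e^{−d₁²/2} = 0.396314
Γ = φ(d₁) / (S·σ·√T) = 0.008075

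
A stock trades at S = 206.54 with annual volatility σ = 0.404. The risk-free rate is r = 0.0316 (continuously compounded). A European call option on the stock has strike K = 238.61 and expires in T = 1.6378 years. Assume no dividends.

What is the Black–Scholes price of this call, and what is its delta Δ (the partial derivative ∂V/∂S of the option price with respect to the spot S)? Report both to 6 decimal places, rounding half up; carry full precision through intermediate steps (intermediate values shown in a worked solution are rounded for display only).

price = 34.847930
Δ = 0.531661

σ√T = 0.404·√1.6378 = 0.517025
d₁ = (ln(S/K) + (r+σ²/2)T) / (σ√T) = (ln(206.54/238.61) + (0.0316+0.404²/2)·1.6378) / 0.517025 = (-0.144336 + 0.185412) / 0.517025 = 0.079446
d₂ = d₁ − σ√T = 0.079446 − 0.517025 = -0.437579
e^{−rT} = e^{−0.0316·1.6378} = 0.949562
N(d₁) = 0.531661,  N(d₂) = 0.330846
Call price V = S·N(d₁) − K·e^{−rT}·N(d₂) = 109.809299 − 74.961368 = 34.847930
Δ = N(d₁) = 0.531661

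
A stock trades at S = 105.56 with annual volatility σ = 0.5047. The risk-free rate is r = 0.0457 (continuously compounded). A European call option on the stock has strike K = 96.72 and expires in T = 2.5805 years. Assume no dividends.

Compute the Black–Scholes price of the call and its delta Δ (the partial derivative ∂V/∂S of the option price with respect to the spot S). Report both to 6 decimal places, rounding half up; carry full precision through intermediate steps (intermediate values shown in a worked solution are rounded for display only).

σ√T = 0.5047·√2.5805 = 0.810747
d₁ = (ln(S/K) + (r+σ²/2)T) / (σ√T) = (ln(105.56/96.72) + (0.0457+0.5047²/2)·2.5805) / 0.810747 = (0.087459 + 0.446584) / 0.810747 = 0.658705
d₂ = d₁ − σ√T = 0.658705 − 0.810747 = -0.152041
e^{−rT} = e^{−0.0457·2.5805} = 0.888759
N(d₁) = 0.744958,  N(d₂) = 0.439577
Call price V = S·N(d₁) − K·e^{−rT}·N(d₂) = 78.637717 − 37.786404 = 40.851313
Δ = N(d₁) = 0.744958

price = 40.851313
Δ = 0.744958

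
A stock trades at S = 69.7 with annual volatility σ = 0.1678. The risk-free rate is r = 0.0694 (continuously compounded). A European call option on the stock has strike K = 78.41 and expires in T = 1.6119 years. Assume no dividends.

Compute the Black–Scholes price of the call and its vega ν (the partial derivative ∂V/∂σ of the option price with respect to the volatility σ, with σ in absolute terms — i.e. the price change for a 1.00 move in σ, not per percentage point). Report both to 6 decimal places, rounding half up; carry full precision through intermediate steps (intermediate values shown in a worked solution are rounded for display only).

price = 5.726661
ν = 35.193324

σ√T = 0.1678·√1.6119 = 0.213040
d₁ = (ln(S/K) + (r+σ²/2)T) / (σ√T) = (ln(69.7/78.41) + (0.0694+0.1678²/2)·1.6119) / 0.213040 = (-0.117751 + 0.134559) / 0.213040 = 0.078895
d₂ = d₁ − σ√T = 0.078895 − 0.213040 = -0.134145
e^{−rT} = e^{−0.0694·1.6119} = 0.894164
N(d₁) = 0.531442,  N(d₂) = 0.446644
Call price V = S·N(d₁) − K·e^{−rT}·N(d₂) = 37.041493 − 31.314832 = 5.726661
φ(d₁) = (1/√(2π))·e^{−d₁²/2} = 0.397703
ν = S·φ(d₁)·√T = 35.193324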